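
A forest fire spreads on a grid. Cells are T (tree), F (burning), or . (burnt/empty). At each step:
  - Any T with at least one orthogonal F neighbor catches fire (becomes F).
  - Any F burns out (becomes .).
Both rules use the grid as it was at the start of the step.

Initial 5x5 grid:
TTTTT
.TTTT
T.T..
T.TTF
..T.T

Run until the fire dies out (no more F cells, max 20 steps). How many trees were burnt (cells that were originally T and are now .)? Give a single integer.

Answer: 14

Derivation:
Step 1: +2 fires, +1 burnt (F count now 2)
Step 2: +1 fires, +2 burnt (F count now 1)
Step 3: +2 fires, +1 burnt (F count now 2)
Step 4: +1 fires, +2 burnt (F count now 1)
Step 5: +3 fires, +1 burnt (F count now 3)
Step 6: +3 fires, +3 burnt (F count now 3)
Step 7: +2 fires, +3 burnt (F count now 2)
Step 8: +0 fires, +2 burnt (F count now 0)
Fire out after step 8
Initially T: 16, now '.': 23
Total burnt (originally-T cells now '.'): 14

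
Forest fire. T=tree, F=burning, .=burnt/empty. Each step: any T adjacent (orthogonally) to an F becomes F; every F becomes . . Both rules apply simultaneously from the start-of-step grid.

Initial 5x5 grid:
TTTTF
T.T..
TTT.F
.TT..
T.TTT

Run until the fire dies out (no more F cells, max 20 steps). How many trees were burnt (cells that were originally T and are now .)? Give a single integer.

Answer: 14

Derivation:
Step 1: +1 fires, +2 burnt (F count now 1)
Step 2: +1 fires, +1 burnt (F count now 1)
Step 3: +2 fires, +1 burnt (F count now 2)
Step 4: +2 fires, +2 burnt (F count now 2)
Step 5: +3 fires, +2 burnt (F count now 3)
Step 6: +3 fires, +3 burnt (F count now 3)
Step 7: +1 fires, +3 burnt (F count now 1)
Step 8: +1 fires, +1 burnt (F count now 1)
Step 9: +0 fires, +1 burnt (F count now 0)
Fire out after step 9
Initially T: 15, now '.': 24
Total burnt (originally-T cells now '.'): 14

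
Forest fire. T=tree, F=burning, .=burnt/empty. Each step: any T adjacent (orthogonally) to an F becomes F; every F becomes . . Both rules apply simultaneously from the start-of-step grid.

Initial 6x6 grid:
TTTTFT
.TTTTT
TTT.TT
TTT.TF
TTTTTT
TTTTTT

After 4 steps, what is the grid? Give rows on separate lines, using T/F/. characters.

Step 1: 6 trees catch fire, 2 burn out
  TTTF.F
  .TTTFT
  TTT.TF
  TTT.F.
  TTTTTF
  TTTTTT
Step 2: 6 trees catch fire, 6 burn out
  TTF...
  .TTF.F
  TTT.F.
  TTT...
  TTTTF.
  TTTTTF
Step 3: 4 trees catch fire, 6 burn out
  TF....
  .TF...
  TTT...
  TTT...
  TTTF..
  TTTTF.
Step 4: 5 trees catch fire, 4 burn out
  F.....
  .F....
  TTF...
  TTT...
  TTF...
  TTTF..

F.....
.F....
TTF...
TTT...
TTF...
TTTF..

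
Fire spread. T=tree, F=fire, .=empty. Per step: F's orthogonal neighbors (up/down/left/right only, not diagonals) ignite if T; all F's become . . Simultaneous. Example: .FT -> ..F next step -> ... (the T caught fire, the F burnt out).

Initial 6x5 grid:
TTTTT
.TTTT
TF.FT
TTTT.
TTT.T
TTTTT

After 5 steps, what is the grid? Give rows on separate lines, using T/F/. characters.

Step 1: 6 trees catch fire, 2 burn out
  TTTTT
  .FTFT
  F...F
  TFTF.
  TTT.T
  TTTTT
Step 2: 7 trees catch fire, 6 burn out
  TFTFT
  ..F.F
  .....
  F.F..
  TFT.T
  TTTTT
Step 3: 6 trees catch fire, 7 burn out
  F.F.F
  .....
  .....
  .....
  F.F.T
  TFTTT
Step 4: 2 trees catch fire, 6 burn out
  .....
  .....
  .....
  .....
  ....T
  F.FTT
Step 5: 1 trees catch fire, 2 burn out
  .....
  .....
  .....
  .....
  ....T
  ...FT

.....
.....
.....
.....
....T
...FT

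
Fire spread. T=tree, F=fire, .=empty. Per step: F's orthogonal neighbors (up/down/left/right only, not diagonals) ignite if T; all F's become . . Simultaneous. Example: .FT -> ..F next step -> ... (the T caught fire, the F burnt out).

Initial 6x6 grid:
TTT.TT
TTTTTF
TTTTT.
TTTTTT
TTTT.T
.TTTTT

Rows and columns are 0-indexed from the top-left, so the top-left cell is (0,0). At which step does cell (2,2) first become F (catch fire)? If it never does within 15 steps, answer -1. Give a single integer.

Step 1: cell (2,2)='T' (+2 fires, +1 burnt)
Step 2: cell (2,2)='T' (+3 fires, +2 burnt)
Step 3: cell (2,2)='T' (+3 fires, +3 burnt)
Step 4: cell (2,2)='F' (+5 fires, +3 burnt)
  -> target ignites at step 4
Step 5: cell (2,2)='.' (+6 fires, +5 burnt)
Step 6: cell (2,2)='.' (+6 fires, +6 burnt)
Step 7: cell (2,2)='.' (+4 fires, +6 burnt)
Step 8: cell (2,2)='.' (+2 fires, +4 burnt)
Step 9: cell (2,2)='.' (+0 fires, +2 burnt)
  fire out at step 9

4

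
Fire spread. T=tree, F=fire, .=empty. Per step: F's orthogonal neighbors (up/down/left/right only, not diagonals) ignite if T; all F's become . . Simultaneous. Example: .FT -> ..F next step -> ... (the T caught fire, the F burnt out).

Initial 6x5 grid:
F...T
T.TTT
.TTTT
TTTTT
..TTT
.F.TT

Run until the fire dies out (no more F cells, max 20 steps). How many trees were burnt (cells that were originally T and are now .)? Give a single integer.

Step 1: +1 fires, +2 burnt (F count now 1)
Step 2: +0 fires, +1 burnt (F count now 0)
Fire out after step 2
Initially T: 19, now '.': 12
Total burnt (originally-T cells now '.'): 1

Answer: 1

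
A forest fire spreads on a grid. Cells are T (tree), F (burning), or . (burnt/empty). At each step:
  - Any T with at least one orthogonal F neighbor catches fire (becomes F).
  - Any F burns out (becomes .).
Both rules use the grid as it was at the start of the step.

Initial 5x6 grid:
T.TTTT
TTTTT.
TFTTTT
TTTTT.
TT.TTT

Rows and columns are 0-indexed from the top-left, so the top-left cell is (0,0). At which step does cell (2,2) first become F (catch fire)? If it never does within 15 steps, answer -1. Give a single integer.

Step 1: cell (2,2)='F' (+4 fires, +1 burnt)
  -> target ignites at step 1
Step 2: cell (2,2)='.' (+6 fires, +4 burnt)
Step 3: cell (2,2)='.' (+6 fires, +6 burnt)
Step 4: cell (2,2)='.' (+5 fires, +6 burnt)
Step 5: cell (2,2)='.' (+2 fires, +5 burnt)
Step 6: cell (2,2)='.' (+2 fires, +2 burnt)
Step 7: cell (2,2)='.' (+0 fires, +2 burnt)
  fire out at step 7

1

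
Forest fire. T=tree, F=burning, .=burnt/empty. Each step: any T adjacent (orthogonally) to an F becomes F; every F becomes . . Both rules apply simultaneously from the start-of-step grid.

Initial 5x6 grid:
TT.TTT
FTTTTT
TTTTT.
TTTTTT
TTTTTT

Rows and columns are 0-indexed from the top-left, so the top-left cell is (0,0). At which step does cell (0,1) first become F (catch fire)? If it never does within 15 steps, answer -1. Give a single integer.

Step 1: cell (0,1)='T' (+3 fires, +1 burnt)
Step 2: cell (0,1)='F' (+4 fires, +3 burnt)
  -> target ignites at step 2
Step 3: cell (0,1)='.' (+4 fires, +4 burnt)
Step 4: cell (0,1)='.' (+5 fires, +4 burnt)
Step 5: cell (0,1)='.' (+5 fires, +5 burnt)
Step 6: cell (0,1)='.' (+3 fires, +5 burnt)
Step 7: cell (0,1)='.' (+2 fires, +3 burnt)
Step 8: cell (0,1)='.' (+1 fires, +2 burnt)
Step 9: cell (0,1)='.' (+0 fires, +1 burnt)
  fire out at step 9

2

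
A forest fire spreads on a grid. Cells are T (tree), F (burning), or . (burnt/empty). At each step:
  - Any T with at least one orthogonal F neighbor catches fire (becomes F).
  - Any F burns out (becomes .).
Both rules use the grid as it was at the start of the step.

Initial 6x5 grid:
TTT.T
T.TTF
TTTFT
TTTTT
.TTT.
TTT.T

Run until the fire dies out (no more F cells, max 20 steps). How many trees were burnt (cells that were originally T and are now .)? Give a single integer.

Answer: 22

Derivation:
Step 1: +5 fires, +2 burnt (F count now 5)
Step 2: +5 fires, +5 burnt (F count now 5)
Step 3: +4 fires, +5 burnt (F count now 4)
Step 4: +5 fires, +4 burnt (F count now 5)
Step 5: +2 fires, +5 burnt (F count now 2)
Step 6: +1 fires, +2 burnt (F count now 1)
Step 7: +0 fires, +1 burnt (F count now 0)
Fire out after step 7
Initially T: 23, now '.': 29
Total burnt (originally-T cells now '.'): 22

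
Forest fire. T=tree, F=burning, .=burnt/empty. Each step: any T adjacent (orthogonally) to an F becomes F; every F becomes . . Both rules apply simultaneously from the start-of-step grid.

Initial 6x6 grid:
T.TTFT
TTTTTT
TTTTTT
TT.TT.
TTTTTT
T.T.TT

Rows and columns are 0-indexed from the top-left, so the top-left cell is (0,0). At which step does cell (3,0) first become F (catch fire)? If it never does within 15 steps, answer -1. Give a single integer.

Step 1: cell (3,0)='T' (+3 fires, +1 burnt)
Step 2: cell (3,0)='T' (+4 fires, +3 burnt)
Step 3: cell (3,0)='T' (+4 fires, +4 burnt)
Step 4: cell (3,0)='T' (+4 fires, +4 burnt)
Step 5: cell (3,0)='T' (+5 fires, +4 burnt)
Step 6: cell (3,0)='T' (+5 fires, +5 burnt)
Step 7: cell (3,0)='F' (+3 fires, +5 burnt)
  -> target ignites at step 7
Step 8: cell (3,0)='.' (+1 fires, +3 burnt)
Step 9: cell (3,0)='.' (+1 fires, +1 burnt)
Step 10: cell (3,0)='.' (+0 fires, +1 burnt)
  fire out at step 10

7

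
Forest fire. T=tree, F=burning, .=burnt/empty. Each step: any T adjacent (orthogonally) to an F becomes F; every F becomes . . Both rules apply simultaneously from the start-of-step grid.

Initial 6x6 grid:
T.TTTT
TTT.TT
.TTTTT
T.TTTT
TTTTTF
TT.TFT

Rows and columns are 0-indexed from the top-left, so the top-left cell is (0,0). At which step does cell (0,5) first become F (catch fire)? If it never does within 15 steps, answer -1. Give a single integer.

Step 1: cell (0,5)='T' (+4 fires, +2 burnt)
Step 2: cell (0,5)='T' (+3 fires, +4 burnt)
Step 3: cell (0,5)='T' (+4 fires, +3 burnt)
Step 4: cell (0,5)='F' (+5 fires, +4 burnt)
  -> target ignites at step 4
Step 5: cell (0,5)='.' (+4 fires, +5 burnt)
Step 6: cell (0,5)='.' (+5 fires, +4 burnt)
Step 7: cell (0,5)='.' (+2 fires, +5 burnt)
Step 8: cell (0,5)='.' (+1 fires, +2 burnt)
Step 9: cell (0,5)='.' (+1 fires, +1 burnt)
Step 10: cell (0,5)='.' (+0 fires, +1 burnt)
  fire out at step 10

4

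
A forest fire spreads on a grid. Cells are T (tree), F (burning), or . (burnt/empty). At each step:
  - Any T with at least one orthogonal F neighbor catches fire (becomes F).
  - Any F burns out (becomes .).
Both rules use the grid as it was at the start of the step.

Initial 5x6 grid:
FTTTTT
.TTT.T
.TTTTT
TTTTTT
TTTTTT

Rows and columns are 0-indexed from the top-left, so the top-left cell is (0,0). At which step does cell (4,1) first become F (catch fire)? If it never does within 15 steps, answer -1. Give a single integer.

Step 1: cell (4,1)='T' (+1 fires, +1 burnt)
Step 2: cell (4,1)='T' (+2 fires, +1 burnt)
Step 3: cell (4,1)='T' (+3 fires, +2 burnt)
Step 4: cell (4,1)='T' (+4 fires, +3 burnt)
Step 5: cell (4,1)='F' (+5 fires, +4 burnt)
  -> target ignites at step 5
Step 6: cell (4,1)='.' (+5 fires, +5 burnt)
Step 7: cell (4,1)='.' (+3 fires, +5 burnt)
Step 8: cell (4,1)='.' (+2 fires, +3 burnt)
Step 9: cell (4,1)='.' (+1 fires, +2 burnt)
Step 10: cell (4,1)='.' (+0 fires, +1 burnt)
  fire out at step 10

5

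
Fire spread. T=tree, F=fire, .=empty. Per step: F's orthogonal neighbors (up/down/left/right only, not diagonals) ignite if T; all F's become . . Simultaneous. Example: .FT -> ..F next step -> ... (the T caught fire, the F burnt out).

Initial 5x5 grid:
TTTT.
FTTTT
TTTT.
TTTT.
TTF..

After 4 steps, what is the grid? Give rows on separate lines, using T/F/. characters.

Step 1: 5 trees catch fire, 2 burn out
  FTTT.
  .FTTT
  FTTT.
  TTFT.
  TF...
Step 2: 8 trees catch fire, 5 burn out
  .FTT.
  ..FTT
  .FFT.
  FF.F.
  F....
Step 3: 3 trees catch fire, 8 burn out
  ..FT.
  ...FT
  ...F.
  .....
  .....
Step 4: 2 trees catch fire, 3 burn out
  ...F.
  ....F
  .....
  .....
  .....

...F.
....F
.....
.....
.....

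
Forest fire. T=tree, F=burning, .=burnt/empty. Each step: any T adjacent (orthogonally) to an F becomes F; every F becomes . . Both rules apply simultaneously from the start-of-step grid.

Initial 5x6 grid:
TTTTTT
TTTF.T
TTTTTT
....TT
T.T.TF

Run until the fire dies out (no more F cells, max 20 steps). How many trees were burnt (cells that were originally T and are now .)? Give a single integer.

Step 1: +5 fires, +2 burnt (F count now 5)
Step 2: +7 fires, +5 burnt (F count now 7)
Step 3: +5 fires, +7 burnt (F count now 5)
Step 4: +2 fires, +5 burnt (F count now 2)
Step 5: +0 fires, +2 burnt (F count now 0)
Fire out after step 5
Initially T: 21, now '.': 28
Total burnt (originally-T cells now '.'): 19

Answer: 19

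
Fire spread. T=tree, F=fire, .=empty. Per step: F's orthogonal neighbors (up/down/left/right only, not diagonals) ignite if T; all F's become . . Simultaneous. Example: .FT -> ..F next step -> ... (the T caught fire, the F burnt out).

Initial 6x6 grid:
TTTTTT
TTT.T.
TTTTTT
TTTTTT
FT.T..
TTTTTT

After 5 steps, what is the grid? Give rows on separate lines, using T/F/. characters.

Step 1: 3 trees catch fire, 1 burn out
  TTTTTT
  TTT.T.
  TTTTTT
  FTTTTT
  .F.T..
  FTTTTT
Step 2: 3 trees catch fire, 3 burn out
  TTTTTT
  TTT.T.
  FTTTTT
  .FTTTT
  ...T..
  .FTTTT
Step 3: 4 trees catch fire, 3 burn out
  TTTTTT
  FTT.T.
  .FTTTT
  ..FTTT
  ...T..
  ..FTTT
Step 4: 5 trees catch fire, 4 burn out
  FTTTTT
  .FT.T.
  ..FTTT
  ...FTT
  ...T..
  ...FTT
Step 5: 6 trees catch fire, 5 burn out
  .FTTTT
  ..F.T.
  ...FTT
  ....FT
  ...F..
  ....FT

.FTTTT
..F.T.
...FTT
....FT
...F..
....FT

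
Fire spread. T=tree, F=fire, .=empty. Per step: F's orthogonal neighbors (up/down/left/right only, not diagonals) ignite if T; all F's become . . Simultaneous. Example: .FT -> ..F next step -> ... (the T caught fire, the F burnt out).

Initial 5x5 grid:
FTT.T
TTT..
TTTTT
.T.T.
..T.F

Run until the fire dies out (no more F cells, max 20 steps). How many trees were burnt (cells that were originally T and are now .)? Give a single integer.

Answer: 12

Derivation:
Step 1: +2 fires, +2 burnt (F count now 2)
Step 2: +3 fires, +2 burnt (F count now 3)
Step 3: +2 fires, +3 burnt (F count now 2)
Step 4: +2 fires, +2 burnt (F count now 2)
Step 5: +1 fires, +2 burnt (F count now 1)
Step 6: +2 fires, +1 burnt (F count now 2)
Step 7: +0 fires, +2 burnt (F count now 0)
Fire out after step 7
Initially T: 14, now '.': 23
Total burnt (originally-T cells now '.'): 12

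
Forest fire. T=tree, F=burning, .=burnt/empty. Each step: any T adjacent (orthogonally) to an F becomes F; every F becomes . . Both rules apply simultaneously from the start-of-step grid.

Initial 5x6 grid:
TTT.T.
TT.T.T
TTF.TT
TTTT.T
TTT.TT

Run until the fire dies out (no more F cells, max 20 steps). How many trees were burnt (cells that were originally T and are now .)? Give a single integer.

Step 1: +2 fires, +1 burnt (F count now 2)
Step 2: +5 fires, +2 burnt (F count now 5)
Step 3: +4 fires, +5 burnt (F count now 4)
Step 4: +3 fires, +4 burnt (F count now 3)
Step 5: +0 fires, +3 burnt (F count now 0)
Fire out after step 5
Initially T: 22, now '.': 22
Total burnt (originally-T cells now '.'): 14

Answer: 14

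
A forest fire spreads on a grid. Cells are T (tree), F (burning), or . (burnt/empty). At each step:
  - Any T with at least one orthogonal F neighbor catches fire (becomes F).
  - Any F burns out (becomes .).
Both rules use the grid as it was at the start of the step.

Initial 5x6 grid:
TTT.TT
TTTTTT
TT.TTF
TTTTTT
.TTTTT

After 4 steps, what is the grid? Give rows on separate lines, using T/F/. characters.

Step 1: 3 trees catch fire, 1 burn out
  TTT.TT
  TTTTTF
  TT.TF.
  TTTTTF
  .TTTTT
Step 2: 5 trees catch fire, 3 burn out
  TTT.TF
  TTTTF.
  TT.F..
  TTTTF.
  .TTTTF
Step 3: 4 trees catch fire, 5 burn out
  TTT.F.
  TTTF..
  TT....
  TTTF..
  .TTTF.
Step 4: 3 trees catch fire, 4 burn out
  TTT...
  TTF...
  TT....
  TTF...
  .TTF..

TTT...
TTF...
TT....
TTF...
.TTF..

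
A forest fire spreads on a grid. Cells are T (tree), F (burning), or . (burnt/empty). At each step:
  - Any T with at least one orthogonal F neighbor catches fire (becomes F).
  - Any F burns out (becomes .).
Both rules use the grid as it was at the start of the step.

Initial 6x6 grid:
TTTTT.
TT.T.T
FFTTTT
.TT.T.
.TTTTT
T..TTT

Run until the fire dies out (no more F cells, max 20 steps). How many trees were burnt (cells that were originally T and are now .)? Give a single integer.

Answer: 24

Derivation:
Step 1: +4 fires, +2 burnt (F count now 4)
Step 2: +5 fires, +4 burnt (F count now 5)
Step 3: +4 fires, +5 burnt (F count now 4)
Step 4: +4 fires, +4 burnt (F count now 4)
Step 5: +4 fires, +4 burnt (F count now 4)
Step 6: +2 fires, +4 burnt (F count now 2)
Step 7: +1 fires, +2 burnt (F count now 1)
Step 8: +0 fires, +1 burnt (F count now 0)
Fire out after step 8
Initially T: 25, now '.': 35
Total burnt (originally-T cells now '.'): 24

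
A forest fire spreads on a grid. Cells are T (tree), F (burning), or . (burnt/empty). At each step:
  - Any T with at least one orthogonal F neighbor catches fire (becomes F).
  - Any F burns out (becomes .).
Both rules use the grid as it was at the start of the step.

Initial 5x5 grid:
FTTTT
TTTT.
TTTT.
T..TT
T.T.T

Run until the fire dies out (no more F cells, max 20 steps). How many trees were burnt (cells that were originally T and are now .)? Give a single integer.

Answer: 17

Derivation:
Step 1: +2 fires, +1 burnt (F count now 2)
Step 2: +3 fires, +2 burnt (F count now 3)
Step 3: +4 fires, +3 burnt (F count now 4)
Step 4: +4 fires, +4 burnt (F count now 4)
Step 5: +1 fires, +4 burnt (F count now 1)
Step 6: +1 fires, +1 burnt (F count now 1)
Step 7: +1 fires, +1 burnt (F count now 1)
Step 8: +1 fires, +1 burnt (F count now 1)
Step 9: +0 fires, +1 burnt (F count now 0)
Fire out after step 9
Initially T: 18, now '.': 24
Total burnt (originally-T cells now '.'): 17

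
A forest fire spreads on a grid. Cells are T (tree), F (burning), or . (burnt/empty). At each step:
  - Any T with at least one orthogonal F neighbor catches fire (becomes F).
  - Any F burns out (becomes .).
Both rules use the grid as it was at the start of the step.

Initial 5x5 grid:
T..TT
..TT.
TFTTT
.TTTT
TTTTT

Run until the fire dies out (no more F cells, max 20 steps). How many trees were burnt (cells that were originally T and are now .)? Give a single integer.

Step 1: +3 fires, +1 burnt (F count now 3)
Step 2: +4 fires, +3 burnt (F count now 4)
Step 3: +5 fires, +4 burnt (F count now 5)
Step 4: +3 fires, +5 burnt (F count now 3)
Step 5: +2 fires, +3 burnt (F count now 2)
Step 6: +0 fires, +2 burnt (F count now 0)
Fire out after step 6
Initially T: 18, now '.': 24
Total burnt (originally-T cells now '.'): 17

Answer: 17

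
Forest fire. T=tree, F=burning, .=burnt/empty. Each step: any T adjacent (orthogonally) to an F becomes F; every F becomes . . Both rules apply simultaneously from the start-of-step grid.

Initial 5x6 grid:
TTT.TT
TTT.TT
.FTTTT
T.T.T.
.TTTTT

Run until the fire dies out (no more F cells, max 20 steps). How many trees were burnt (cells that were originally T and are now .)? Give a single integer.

Answer: 21

Derivation:
Step 1: +2 fires, +1 burnt (F count now 2)
Step 2: +5 fires, +2 burnt (F count now 5)
Step 3: +4 fires, +5 burnt (F count now 4)
Step 4: +5 fires, +4 burnt (F count now 5)
Step 5: +3 fires, +5 burnt (F count now 3)
Step 6: +2 fires, +3 burnt (F count now 2)
Step 7: +0 fires, +2 burnt (F count now 0)
Fire out after step 7
Initially T: 22, now '.': 29
Total burnt (originally-T cells now '.'): 21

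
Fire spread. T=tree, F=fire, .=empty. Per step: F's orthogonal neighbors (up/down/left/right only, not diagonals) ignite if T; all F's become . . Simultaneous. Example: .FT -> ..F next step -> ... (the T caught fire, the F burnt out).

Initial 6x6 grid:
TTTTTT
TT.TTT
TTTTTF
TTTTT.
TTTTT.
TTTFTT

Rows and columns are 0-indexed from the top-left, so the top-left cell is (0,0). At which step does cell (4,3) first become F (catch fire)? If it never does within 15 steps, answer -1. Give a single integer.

Step 1: cell (4,3)='F' (+5 fires, +2 burnt)
  -> target ignites at step 1
Step 2: cell (4,3)='.' (+9 fires, +5 burnt)
Step 3: cell (4,3)='.' (+6 fires, +9 burnt)
Step 4: cell (4,3)='.' (+4 fires, +6 burnt)
Step 5: cell (4,3)='.' (+4 fires, +4 burnt)
Step 6: cell (4,3)='.' (+2 fires, +4 burnt)
Step 7: cell (4,3)='.' (+1 fires, +2 burnt)
Step 8: cell (4,3)='.' (+0 fires, +1 burnt)
  fire out at step 8

1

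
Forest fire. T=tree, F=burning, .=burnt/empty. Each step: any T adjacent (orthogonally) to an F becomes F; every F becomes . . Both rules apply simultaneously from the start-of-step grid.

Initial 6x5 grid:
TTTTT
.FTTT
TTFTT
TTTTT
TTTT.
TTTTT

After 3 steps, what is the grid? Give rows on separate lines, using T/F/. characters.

Step 1: 5 trees catch fire, 2 burn out
  TFTTT
  ..FTT
  TF.FT
  TTFTT
  TTTT.
  TTTTT
Step 2: 8 trees catch fire, 5 burn out
  F.FTT
  ...FT
  F...F
  TF.FT
  TTFT.
  TTTTT
Step 3: 7 trees catch fire, 8 burn out
  ...FT
  ....F
  .....
  F...F
  TF.F.
  TTFTT

...FT
....F
.....
F...F
TF.F.
TTFTT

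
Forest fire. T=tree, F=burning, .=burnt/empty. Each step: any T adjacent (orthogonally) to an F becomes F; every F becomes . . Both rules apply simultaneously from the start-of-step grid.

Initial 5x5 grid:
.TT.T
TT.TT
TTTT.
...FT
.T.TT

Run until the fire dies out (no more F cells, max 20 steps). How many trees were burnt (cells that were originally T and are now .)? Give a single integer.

Step 1: +3 fires, +1 burnt (F count now 3)
Step 2: +3 fires, +3 burnt (F count now 3)
Step 3: +2 fires, +3 burnt (F count now 2)
Step 4: +3 fires, +2 burnt (F count now 3)
Step 5: +2 fires, +3 burnt (F count now 2)
Step 6: +1 fires, +2 burnt (F count now 1)
Step 7: +0 fires, +1 burnt (F count now 0)
Fire out after step 7
Initially T: 15, now '.': 24
Total burnt (originally-T cells now '.'): 14

Answer: 14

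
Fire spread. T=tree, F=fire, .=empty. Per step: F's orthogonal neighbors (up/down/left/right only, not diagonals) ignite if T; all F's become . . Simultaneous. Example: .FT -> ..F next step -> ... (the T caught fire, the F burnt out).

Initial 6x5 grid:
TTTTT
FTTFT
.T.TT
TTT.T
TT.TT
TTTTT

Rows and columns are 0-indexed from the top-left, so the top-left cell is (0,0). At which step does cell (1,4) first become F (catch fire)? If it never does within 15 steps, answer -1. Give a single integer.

Step 1: cell (1,4)='F' (+6 fires, +2 burnt)
  -> target ignites at step 1
Step 2: cell (1,4)='.' (+5 fires, +6 burnt)
Step 3: cell (1,4)='.' (+2 fires, +5 burnt)
Step 4: cell (1,4)='.' (+4 fires, +2 burnt)
Step 5: cell (1,4)='.' (+4 fires, +4 burnt)
Step 6: cell (1,4)='.' (+3 fires, +4 burnt)
Step 7: cell (1,4)='.' (+0 fires, +3 burnt)
  fire out at step 7

1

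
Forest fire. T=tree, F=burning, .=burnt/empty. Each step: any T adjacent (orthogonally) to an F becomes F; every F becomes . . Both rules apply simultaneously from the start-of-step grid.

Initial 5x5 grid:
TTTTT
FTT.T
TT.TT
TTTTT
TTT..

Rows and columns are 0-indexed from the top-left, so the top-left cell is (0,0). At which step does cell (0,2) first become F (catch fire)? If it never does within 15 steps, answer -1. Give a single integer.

Step 1: cell (0,2)='T' (+3 fires, +1 burnt)
Step 2: cell (0,2)='T' (+4 fires, +3 burnt)
Step 3: cell (0,2)='F' (+3 fires, +4 burnt)
  -> target ignites at step 3
Step 4: cell (0,2)='.' (+3 fires, +3 burnt)
Step 5: cell (0,2)='.' (+3 fires, +3 burnt)
Step 6: cell (0,2)='.' (+3 fires, +3 burnt)
Step 7: cell (0,2)='.' (+1 fires, +3 burnt)
Step 8: cell (0,2)='.' (+0 fires, +1 burnt)
  fire out at step 8

3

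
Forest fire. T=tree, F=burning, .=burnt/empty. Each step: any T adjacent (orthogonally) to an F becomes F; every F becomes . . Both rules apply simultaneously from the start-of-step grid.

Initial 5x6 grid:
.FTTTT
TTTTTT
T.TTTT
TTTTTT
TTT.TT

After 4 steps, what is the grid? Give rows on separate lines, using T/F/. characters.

Step 1: 2 trees catch fire, 1 burn out
  ..FTTT
  TFTTTT
  T.TTTT
  TTTTTT
  TTT.TT
Step 2: 3 trees catch fire, 2 burn out
  ...FTT
  F.FTTT
  T.TTTT
  TTTTTT
  TTT.TT
Step 3: 4 trees catch fire, 3 burn out
  ....FT
  ...FTT
  F.FTTT
  TTTTTT
  TTT.TT
Step 4: 5 trees catch fire, 4 burn out
  .....F
  ....FT
  ...FTT
  FTFTTT
  TTT.TT

.....F
....FT
...FTT
FTFTTT
TTT.TT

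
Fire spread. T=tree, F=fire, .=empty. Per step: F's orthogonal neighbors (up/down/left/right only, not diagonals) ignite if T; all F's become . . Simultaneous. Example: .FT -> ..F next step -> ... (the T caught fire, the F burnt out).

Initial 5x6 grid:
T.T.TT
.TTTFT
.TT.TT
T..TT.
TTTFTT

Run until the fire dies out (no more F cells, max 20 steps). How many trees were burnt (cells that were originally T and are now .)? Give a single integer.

Step 1: +7 fires, +2 burnt (F count now 7)
Step 2: +6 fires, +7 burnt (F count now 6)
Step 3: +4 fires, +6 burnt (F count now 4)
Step 4: +2 fires, +4 burnt (F count now 2)
Step 5: +0 fires, +2 burnt (F count now 0)
Fire out after step 5
Initially T: 20, now '.': 29
Total burnt (originally-T cells now '.'): 19

Answer: 19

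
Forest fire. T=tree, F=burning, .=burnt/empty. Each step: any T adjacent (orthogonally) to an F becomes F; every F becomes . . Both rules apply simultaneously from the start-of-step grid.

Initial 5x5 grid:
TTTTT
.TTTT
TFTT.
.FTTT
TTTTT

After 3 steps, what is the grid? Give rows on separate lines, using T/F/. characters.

Step 1: 5 trees catch fire, 2 burn out
  TTTTT
  .FTTT
  F.FT.
  ..FTT
  TFTTT
Step 2: 6 trees catch fire, 5 burn out
  TFTTT
  ..FTT
  ...F.
  ...FT
  F.FTT
Step 3: 5 trees catch fire, 6 burn out
  F.FTT
  ...FT
  .....
  ....F
  ...FT

F.FTT
...FT
.....
....F
...FT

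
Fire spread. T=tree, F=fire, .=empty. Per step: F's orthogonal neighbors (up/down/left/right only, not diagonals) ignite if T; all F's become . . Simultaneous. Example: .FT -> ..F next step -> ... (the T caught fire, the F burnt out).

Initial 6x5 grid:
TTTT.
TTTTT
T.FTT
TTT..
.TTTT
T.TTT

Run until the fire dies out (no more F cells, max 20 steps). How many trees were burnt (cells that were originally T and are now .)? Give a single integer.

Step 1: +3 fires, +1 burnt (F count now 3)
Step 2: +6 fires, +3 burnt (F count now 6)
Step 3: +8 fires, +6 burnt (F count now 8)
Step 4: +4 fires, +8 burnt (F count now 4)
Step 5: +1 fires, +4 burnt (F count now 1)
Step 6: +0 fires, +1 burnt (F count now 0)
Fire out after step 6
Initially T: 23, now '.': 29
Total burnt (originally-T cells now '.'): 22

Answer: 22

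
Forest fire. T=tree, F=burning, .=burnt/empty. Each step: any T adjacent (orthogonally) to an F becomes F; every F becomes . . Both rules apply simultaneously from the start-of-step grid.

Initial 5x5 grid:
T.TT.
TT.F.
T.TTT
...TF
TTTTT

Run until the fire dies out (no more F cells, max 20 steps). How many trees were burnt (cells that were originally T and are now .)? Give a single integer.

Step 1: +5 fires, +2 burnt (F count now 5)
Step 2: +3 fires, +5 burnt (F count now 3)
Step 3: +1 fires, +3 burnt (F count now 1)
Step 4: +1 fires, +1 burnt (F count now 1)
Step 5: +1 fires, +1 burnt (F count now 1)
Step 6: +0 fires, +1 burnt (F count now 0)
Fire out after step 6
Initially T: 15, now '.': 21
Total burnt (originally-T cells now '.'): 11

Answer: 11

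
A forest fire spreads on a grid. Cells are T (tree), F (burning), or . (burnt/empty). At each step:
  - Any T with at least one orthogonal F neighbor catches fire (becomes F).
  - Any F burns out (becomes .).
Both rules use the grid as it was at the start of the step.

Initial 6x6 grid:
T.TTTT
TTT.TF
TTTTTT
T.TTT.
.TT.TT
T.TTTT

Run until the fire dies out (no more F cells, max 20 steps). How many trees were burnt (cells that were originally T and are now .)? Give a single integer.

Step 1: +3 fires, +1 burnt (F count now 3)
Step 2: +2 fires, +3 burnt (F count now 2)
Step 3: +3 fires, +2 burnt (F count now 3)
Step 4: +4 fires, +3 burnt (F count now 4)
Step 5: +5 fires, +4 burnt (F count now 5)
Step 6: +5 fires, +5 burnt (F count now 5)
Step 7: +4 fires, +5 burnt (F count now 4)
Step 8: +1 fires, +4 burnt (F count now 1)
Step 9: +0 fires, +1 burnt (F count now 0)
Fire out after step 9
Initially T: 28, now '.': 35
Total burnt (originally-T cells now '.'): 27

Answer: 27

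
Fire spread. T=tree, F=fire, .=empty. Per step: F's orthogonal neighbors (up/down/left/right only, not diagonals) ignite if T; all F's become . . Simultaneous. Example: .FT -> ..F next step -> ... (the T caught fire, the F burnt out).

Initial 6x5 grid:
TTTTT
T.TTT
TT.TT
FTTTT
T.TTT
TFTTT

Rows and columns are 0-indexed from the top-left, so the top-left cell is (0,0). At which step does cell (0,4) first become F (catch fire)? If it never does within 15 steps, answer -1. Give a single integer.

Step 1: cell (0,4)='T' (+5 fires, +2 burnt)
Step 2: cell (0,4)='T' (+5 fires, +5 burnt)
Step 3: cell (0,4)='T' (+4 fires, +5 burnt)
Step 4: cell (0,4)='T' (+4 fires, +4 burnt)
Step 5: cell (0,4)='T' (+3 fires, +4 burnt)
Step 6: cell (0,4)='T' (+3 fires, +3 burnt)
Step 7: cell (0,4)='F' (+1 fires, +3 burnt)
  -> target ignites at step 7
Step 8: cell (0,4)='.' (+0 fires, +1 burnt)
  fire out at step 8

7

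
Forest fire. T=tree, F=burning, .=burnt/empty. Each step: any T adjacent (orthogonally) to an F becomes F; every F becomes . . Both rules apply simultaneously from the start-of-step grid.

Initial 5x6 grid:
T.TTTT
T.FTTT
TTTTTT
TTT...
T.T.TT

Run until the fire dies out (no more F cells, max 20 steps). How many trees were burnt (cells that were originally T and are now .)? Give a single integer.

Step 1: +3 fires, +1 burnt (F count now 3)
Step 2: +5 fires, +3 burnt (F count now 5)
Step 3: +6 fires, +5 burnt (F count now 6)
Step 4: +4 fires, +6 burnt (F count now 4)
Step 5: +2 fires, +4 burnt (F count now 2)
Step 6: +0 fires, +2 burnt (F count now 0)
Fire out after step 6
Initially T: 22, now '.': 28
Total burnt (originally-T cells now '.'): 20

Answer: 20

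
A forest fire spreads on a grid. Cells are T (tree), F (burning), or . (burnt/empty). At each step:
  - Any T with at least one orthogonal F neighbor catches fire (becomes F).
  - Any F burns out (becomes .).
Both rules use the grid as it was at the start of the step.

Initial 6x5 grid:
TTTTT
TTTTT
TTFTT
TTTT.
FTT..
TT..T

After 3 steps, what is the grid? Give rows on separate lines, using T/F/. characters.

Step 1: 7 trees catch fire, 2 burn out
  TTTTT
  TTFTT
  TF.FT
  FTFT.
  .FT..
  FT..T
Step 2: 9 trees catch fire, 7 burn out
  TTFTT
  TF.FT
  F...F
  .F.F.
  ..F..
  .F..T
Step 3: 4 trees catch fire, 9 burn out
  TF.FT
  F...F
  .....
  .....
  .....
  ....T

TF.FT
F...F
.....
.....
.....
....T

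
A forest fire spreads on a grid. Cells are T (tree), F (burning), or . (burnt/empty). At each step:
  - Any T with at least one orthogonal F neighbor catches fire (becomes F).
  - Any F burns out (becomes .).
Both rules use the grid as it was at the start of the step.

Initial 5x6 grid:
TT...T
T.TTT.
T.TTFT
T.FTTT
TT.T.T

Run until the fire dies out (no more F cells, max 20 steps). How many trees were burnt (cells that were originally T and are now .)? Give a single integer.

Answer: 11

Derivation:
Step 1: +6 fires, +2 burnt (F count now 6)
Step 2: +4 fires, +6 burnt (F count now 4)
Step 3: +1 fires, +4 burnt (F count now 1)
Step 4: +0 fires, +1 burnt (F count now 0)
Fire out after step 4
Initially T: 19, now '.': 22
Total burnt (originally-T cells now '.'): 11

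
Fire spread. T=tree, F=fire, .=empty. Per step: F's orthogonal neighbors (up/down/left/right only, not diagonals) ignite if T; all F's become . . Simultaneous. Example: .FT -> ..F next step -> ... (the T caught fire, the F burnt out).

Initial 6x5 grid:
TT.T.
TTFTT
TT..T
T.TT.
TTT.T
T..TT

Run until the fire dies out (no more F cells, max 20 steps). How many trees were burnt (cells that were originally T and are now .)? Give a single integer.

Answer: 17

Derivation:
Step 1: +2 fires, +1 burnt (F count now 2)
Step 2: +5 fires, +2 burnt (F count now 5)
Step 3: +3 fires, +5 burnt (F count now 3)
Step 4: +1 fires, +3 burnt (F count now 1)
Step 5: +1 fires, +1 burnt (F count now 1)
Step 6: +2 fires, +1 burnt (F count now 2)
Step 7: +1 fires, +2 burnt (F count now 1)
Step 8: +1 fires, +1 burnt (F count now 1)
Step 9: +1 fires, +1 burnt (F count now 1)
Step 10: +0 fires, +1 burnt (F count now 0)
Fire out after step 10
Initially T: 20, now '.': 27
Total burnt (originally-T cells now '.'): 17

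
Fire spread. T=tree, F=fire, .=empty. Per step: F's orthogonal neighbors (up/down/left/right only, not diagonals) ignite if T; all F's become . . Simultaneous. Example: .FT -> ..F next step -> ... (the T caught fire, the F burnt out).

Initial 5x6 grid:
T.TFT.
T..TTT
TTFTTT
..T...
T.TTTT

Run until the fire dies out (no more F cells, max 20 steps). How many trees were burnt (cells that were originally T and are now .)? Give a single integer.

Step 1: +6 fires, +2 burnt (F count now 6)
Step 2: +4 fires, +6 burnt (F count now 4)
Step 3: +4 fires, +4 burnt (F count now 4)
Step 4: +2 fires, +4 burnt (F count now 2)
Step 5: +1 fires, +2 burnt (F count now 1)
Step 6: +0 fires, +1 burnt (F count now 0)
Fire out after step 6
Initially T: 18, now '.': 29
Total burnt (originally-T cells now '.'): 17

Answer: 17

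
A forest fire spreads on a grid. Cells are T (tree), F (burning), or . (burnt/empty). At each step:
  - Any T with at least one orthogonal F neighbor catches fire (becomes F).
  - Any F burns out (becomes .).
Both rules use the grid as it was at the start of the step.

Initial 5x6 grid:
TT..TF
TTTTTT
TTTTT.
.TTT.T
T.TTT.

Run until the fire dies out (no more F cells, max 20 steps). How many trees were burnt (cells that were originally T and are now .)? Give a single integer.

Step 1: +2 fires, +1 burnt (F count now 2)
Step 2: +1 fires, +2 burnt (F count now 1)
Step 3: +2 fires, +1 burnt (F count now 2)
Step 4: +2 fires, +2 burnt (F count now 2)
Step 5: +3 fires, +2 burnt (F count now 3)
Step 6: +5 fires, +3 burnt (F count now 5)
Step 7: +5 fires, +5 burnt (F count now 5)
Step 8: +0 fires, +5 burnt (F count now 0)
Fire out after step 8
Initially T: 22, now '.': 28
Total burnt (originally-T cells now '.'): 20

Answer: 20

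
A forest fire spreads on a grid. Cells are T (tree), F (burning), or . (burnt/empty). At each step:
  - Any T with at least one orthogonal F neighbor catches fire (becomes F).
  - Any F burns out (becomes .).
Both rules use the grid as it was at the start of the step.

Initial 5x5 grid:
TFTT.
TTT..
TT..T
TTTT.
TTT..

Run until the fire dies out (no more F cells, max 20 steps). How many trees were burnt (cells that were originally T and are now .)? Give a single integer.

Step 1: +3 fires, +1 burnt (F count now 3)
Step 2: +4 fires, +3 burnt (F count now 4)
Step 3: +2 fires, +4 burnt (F count now 2)
Step 4: +3 fires, +2 burnt (F count now 3)
Step 5: +3 fires, +3 burnt (F count now 3)
Step 6: +0 fires, +3 burnt (F count now 0)
Fire out after step 6
Initially T: 16, now '.': 24
Total burnt (originally-T cells now '.'): 15

Answer: 15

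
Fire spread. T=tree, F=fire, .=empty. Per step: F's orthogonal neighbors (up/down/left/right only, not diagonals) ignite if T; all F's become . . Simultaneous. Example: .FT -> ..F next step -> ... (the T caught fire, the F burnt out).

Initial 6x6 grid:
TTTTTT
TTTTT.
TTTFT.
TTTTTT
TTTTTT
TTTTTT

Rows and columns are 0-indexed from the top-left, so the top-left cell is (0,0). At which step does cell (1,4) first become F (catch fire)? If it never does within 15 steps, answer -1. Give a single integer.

Step 1: cell (1,4)='T' (+4 fires, +1 burnt)
Step 2: cell (1,4)='F' (+7 fires, +4 burnt)
  -> target ignites at step 2
Step 3: cell (1,4)='.' (+9 fires, +7 burnt)
Step 4: cell (1,4)='.' (+8 fires, +9 burnt)
Step 5: cell (1,4)='.' (+4 fires, +8 burnt)
Step 6: cell (1,4)='.' (+1 fires, +4 burnt)
Step 7: cell (1,4)='.' (+0 fires, +1 burnt)
  fire out at step 7

2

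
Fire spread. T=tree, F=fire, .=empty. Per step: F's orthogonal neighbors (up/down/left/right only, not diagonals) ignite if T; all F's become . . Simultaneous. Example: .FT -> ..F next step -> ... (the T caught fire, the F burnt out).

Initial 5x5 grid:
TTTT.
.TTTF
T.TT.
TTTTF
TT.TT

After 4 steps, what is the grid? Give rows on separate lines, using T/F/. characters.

Step 1: 3 trees catch fire, 2 burn out
  TTTT.
  .TTF.
  T.TT.
  TTTF.
  TT.TF
Step 2: 5 trees catch fire, 3 burn out
  TTTF.
  .TF..
  T.TF.
  TTF..
  TT.F.
Step 3: 4 trees catch fire, 5 burn out
  TTF..
  .F...
  T.F..
  TF...
  TT...
Step 4: 3 trees catch fire, 4 burn out
  TF...
  .....
  T....
  F....
  TF...

TF...
.....
T....
F....
TF...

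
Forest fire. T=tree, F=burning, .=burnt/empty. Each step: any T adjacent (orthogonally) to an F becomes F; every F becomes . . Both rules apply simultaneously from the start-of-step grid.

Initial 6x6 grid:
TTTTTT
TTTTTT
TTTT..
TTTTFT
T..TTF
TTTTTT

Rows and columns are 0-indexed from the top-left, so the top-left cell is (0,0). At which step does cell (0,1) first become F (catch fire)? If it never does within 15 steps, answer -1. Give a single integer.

Step 1: cell (0,1)='T' (+4 fires, +2 burnt)
Step 2: cell (0,1)='T' (+4 fires, +4 burnt)
Step 3: cell (0,1)='T' (+4 fires, +4 burnt)
Step 4: cell (0,1)='T' (+6 fires, +4 burnt)
Step 5: cell (0,1)='T' (+7 fires, +6 burnt)
Step 6: cell (0,1)='F' (+4 fires, +7 burnt)
  -> target ignites at step 6
Step 7: cell (0,1)='.' (+1 fires, +4 burnt)
Step 8: cell (0,1)='.' (+0 fires, +1 burnt)
  fire out at step 8

6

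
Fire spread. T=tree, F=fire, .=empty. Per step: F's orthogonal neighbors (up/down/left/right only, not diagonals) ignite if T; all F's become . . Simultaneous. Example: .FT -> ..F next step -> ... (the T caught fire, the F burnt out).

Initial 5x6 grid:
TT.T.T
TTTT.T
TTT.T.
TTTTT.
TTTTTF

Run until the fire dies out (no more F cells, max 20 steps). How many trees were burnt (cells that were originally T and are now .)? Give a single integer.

Step 1: +1 fires, +1 burnt (F count now 1)
Step 2: +2 fires, +1 burnt (F count now 2)
Step 3: +3 fires, +2 burnt (F count now 3)
Step 4: +2 fires, +3 burnt (F count now 2)
Step 5: +3 fires, +2 burnt (F count now 3)
Step 6: +3 fires, +3 burnt (F count now 3)
Step 7: +3 fires, +3 burnt (F count now 3)
Step 8: +3 fires, +3 burnt (F count now 3)
Step 9: +1 fires, +3 burnt (F count now 1)
Step 10: +0 fires, +1 burnt (F count now 0)
Fire out after step 10
Initially T: 23, now '.': 28
Total burnt (originally-T cells now '.'): 21

Answer: 21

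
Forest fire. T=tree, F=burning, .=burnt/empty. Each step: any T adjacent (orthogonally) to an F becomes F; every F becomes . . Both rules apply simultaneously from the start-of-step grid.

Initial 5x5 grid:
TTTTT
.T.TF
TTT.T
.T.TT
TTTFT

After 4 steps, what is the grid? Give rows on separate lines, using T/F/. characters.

Step 1: 6 trees catch fire, 2 burn out
  TTTTF
  .T.F.
  TTT.F
  .T.FT
  TTF.F
Step 2: 3 trees catch fire, 6 burn out
  TTTF.
  .T...
  TTT..
  .T..F
  TF...
Step 3: 3 trees catch fire, 3 burn out
  TTF..
  .T...
  TTT..
  .F...
  F....
Step 4: 2 trees catch fire, 3 burn out
  TF...
  .T...
  TFT..
  .....
  .....

TF...
.T...
TFT..
.....
.....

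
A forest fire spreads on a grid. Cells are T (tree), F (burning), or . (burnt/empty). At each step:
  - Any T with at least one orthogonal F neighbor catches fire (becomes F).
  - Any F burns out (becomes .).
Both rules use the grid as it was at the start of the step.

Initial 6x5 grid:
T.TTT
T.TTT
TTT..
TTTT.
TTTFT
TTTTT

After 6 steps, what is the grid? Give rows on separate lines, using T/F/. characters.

Step 1: 4 trees catch fire, 1 burn out
  T.TTT
  T.TTT
  TTT..
  TTTF.
  TTF.F
  TTTFT
Step 2: 4 trees catch fire, 4 burn out
  T.TTT
  T.TTT
  TTT..
  TTF..
  TF...
  TTF.F
Step 3: 4 trees catch fire, 4 burn out
  T.TTT
  T.TTT
  TTF..
  TF...
  F....
  TF...
Step 4: 4 trees catch fire, 4 burn out
  T.TTT
  T.FTT
  TF...
  F....
  .....
  F....
Step 5: 3 trees catch fire, 4 burn out
  T.FTT
  T..FT
  F....
  .....
  .....
  .....
Step 6: 3 trees catch fire, 3 burn out
  T..FT
  F...F
  .....
  .....
  .....
  .....

T..FT
F...F
.....
.....
.....
.....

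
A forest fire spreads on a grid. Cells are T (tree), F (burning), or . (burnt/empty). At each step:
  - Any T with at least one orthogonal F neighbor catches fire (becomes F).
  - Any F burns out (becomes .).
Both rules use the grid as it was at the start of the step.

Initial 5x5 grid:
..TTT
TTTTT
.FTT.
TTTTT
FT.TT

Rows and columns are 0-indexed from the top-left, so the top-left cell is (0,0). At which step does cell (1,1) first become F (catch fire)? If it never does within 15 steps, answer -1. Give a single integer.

Step 1: cell (1,1)='F' (+5 fires, +2 burnt)
  -> target ignites at step 1
Step 2: cell (1,1)='.' (+4 fires, +5 burnt)
Step 3: cell (1,1)='.' (+3 fires, +4 burnt)
Step 4: cell (1,1)='.' (+4 fires, +3 burnt)
Step 5: cell (1,1)='.' (+2 fires, +4 burnt)
Step 6: cell (1,1)='.' (+0 fires, +2 burnt)
  fire out at step 6

1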